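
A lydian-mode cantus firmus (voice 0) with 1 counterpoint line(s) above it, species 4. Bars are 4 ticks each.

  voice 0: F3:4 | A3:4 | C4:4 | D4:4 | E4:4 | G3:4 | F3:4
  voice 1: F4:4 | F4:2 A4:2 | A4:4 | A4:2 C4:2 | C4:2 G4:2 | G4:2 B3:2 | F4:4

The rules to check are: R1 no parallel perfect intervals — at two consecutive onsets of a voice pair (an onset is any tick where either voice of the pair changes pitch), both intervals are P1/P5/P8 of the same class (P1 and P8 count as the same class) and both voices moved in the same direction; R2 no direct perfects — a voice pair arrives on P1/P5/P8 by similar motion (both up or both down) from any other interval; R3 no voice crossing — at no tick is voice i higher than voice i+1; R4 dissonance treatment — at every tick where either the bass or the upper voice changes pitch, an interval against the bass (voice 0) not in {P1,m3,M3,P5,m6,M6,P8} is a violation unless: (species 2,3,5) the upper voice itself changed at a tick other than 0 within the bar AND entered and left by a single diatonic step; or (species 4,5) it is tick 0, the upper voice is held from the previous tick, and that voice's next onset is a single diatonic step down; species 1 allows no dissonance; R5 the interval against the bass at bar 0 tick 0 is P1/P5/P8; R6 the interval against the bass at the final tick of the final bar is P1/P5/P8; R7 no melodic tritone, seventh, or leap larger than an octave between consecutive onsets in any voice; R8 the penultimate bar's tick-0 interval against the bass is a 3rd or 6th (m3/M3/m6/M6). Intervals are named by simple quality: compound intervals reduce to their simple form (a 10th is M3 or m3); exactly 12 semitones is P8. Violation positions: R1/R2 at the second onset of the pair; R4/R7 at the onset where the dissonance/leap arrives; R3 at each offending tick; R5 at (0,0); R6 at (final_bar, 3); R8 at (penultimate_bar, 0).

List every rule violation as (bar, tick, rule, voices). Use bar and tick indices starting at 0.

bar 0: v0=F3 v1=F4 downbeat P8
bar 1: v0=A3 v1=F4 downbeat m6
bar 2: v0=C4 v1=A4 downbeat M6
bar 3: v0=D4 v1=A4 downbeat P5
bar 4: v0=E4 v1=C4 downbeat M3
bar 5: v0=G3 v1=G4 downbeat P8
bar 6: v0=F3 v1=F4 downbeat P8
  -> R3 @ bar 3 tick 2 v(0, 1): D4 above C4
  -> R4 @ bar 3 tick 2 v(0, 1): D4/C4 M2 untreated
  -> R3 @ bar 3 tick 3 v(0, 1): D4 above C4
  -> R3 @ bar 4 tick 0 v(0, 1): E4 above C4
  -> R3 @ bar 4 tick 1 v(0, 1): E4 above C4
  -> R8 @ bar 5 tick 0 v(0, 1): penult P8 not 3rd/6th
  -> R7 @ bar 6 tick 0 v(1,): B3->F4 leap 6st

(3, 2, R3, (0, 1))
(3, 2, R4, (0, 1))
(3, 3, R3, (0, 1))
(4, 0, R3, (0, 1))
(4, 1, R3, (0, 1))
(5, 0, R8, (0, 1))
(6, 0, R7, (1,))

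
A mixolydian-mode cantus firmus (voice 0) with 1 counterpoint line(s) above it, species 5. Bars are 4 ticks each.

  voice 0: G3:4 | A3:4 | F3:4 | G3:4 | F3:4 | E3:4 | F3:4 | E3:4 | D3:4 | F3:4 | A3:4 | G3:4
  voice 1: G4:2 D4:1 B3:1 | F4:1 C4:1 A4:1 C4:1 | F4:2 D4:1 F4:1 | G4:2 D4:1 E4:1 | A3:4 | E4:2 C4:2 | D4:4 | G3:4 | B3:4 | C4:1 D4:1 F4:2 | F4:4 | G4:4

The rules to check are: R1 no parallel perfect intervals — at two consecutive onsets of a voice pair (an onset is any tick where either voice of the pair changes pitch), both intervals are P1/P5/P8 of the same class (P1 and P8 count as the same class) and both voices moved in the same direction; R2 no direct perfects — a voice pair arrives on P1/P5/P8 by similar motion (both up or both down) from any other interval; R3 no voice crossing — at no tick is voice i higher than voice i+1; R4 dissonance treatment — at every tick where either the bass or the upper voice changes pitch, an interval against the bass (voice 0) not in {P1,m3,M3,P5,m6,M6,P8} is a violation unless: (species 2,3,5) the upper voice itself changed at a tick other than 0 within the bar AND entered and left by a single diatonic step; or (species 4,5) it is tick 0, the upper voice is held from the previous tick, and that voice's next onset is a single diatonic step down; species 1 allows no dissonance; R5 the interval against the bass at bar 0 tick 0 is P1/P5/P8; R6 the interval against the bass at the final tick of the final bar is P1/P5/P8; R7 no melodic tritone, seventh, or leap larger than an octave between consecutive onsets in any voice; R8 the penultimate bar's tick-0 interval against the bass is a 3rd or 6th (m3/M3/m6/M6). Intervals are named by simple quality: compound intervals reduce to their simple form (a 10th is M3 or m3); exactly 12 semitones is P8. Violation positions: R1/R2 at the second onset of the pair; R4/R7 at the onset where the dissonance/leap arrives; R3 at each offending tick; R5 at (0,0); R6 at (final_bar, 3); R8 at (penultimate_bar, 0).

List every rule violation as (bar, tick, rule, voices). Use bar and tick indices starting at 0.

bar 0: v0=G3 v1=G4 downbeat P8
bar 1: v0=A3 v1=F4 downbeat m6
bar 2: v0=F3 v1=F4 downbeat P8
bar 3: v0=G3 v1=G4 downbeat P8
bar 4: v0=F3 v1=A3 downbeat M3
bar 5: v0=E3 v1=E4 downbeat P8
bar 6: v0=F3 v1=D4 downbeat M6
bar 7: v0=E3 v1=G3 downbeat m3
bar 8: v0=D3 v1=B3 downbeat M6
bar 9: v0=F3 v1=C4 downbeat P5
bar 10: v0=A3 v1=F4 downbeat m6
bar 11: v0=G3 v1=G4 downbeat P8
  -> R7 @ bar 1 tick 0 v(1,): B3->F4 leap 6st
  -> R1 @ bar 3 tick 0 v(0, 1): F3/F4 P8 -> G3/G4 P8 similar
  -> R2 @ bar 9 tick 0 v(0, 1): D3/B3 M6 -> F3/C4 P5 similar

(1, 0, R7, (1,))
(3, 0, R1, (0, 1))
(9, 0, R2, (0, 1))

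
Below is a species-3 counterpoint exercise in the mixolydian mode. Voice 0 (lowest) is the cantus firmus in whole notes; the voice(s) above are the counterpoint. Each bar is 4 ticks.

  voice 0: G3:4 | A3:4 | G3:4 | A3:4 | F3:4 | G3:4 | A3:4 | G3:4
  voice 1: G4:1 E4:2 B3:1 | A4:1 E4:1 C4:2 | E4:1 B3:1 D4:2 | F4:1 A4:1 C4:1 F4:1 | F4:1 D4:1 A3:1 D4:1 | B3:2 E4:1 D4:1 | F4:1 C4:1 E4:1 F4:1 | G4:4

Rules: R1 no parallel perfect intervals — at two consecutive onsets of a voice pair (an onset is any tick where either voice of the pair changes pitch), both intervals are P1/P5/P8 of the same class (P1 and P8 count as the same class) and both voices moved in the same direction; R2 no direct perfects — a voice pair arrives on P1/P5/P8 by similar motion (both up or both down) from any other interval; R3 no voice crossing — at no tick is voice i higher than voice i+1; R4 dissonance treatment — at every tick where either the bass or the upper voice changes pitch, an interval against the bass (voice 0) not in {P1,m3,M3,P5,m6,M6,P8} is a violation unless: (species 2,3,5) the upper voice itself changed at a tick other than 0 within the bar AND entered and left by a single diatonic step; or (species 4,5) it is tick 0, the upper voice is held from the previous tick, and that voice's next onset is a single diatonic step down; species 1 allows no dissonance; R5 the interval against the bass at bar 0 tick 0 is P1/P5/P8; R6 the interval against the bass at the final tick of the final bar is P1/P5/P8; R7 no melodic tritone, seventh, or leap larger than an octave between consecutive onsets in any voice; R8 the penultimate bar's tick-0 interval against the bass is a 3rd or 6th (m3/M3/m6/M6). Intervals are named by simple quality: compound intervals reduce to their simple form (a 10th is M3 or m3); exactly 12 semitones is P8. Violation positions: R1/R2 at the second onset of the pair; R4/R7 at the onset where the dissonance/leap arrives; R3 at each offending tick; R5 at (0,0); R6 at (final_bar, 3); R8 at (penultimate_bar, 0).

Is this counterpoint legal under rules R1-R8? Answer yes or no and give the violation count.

bar 0: v0=G3 v1=G4 (P8)
bar 1: v0=A3 v1=A4 (P8)
bar 2: v0=G3 v1=E4 (M6)
bar 3: v0=A3 v1=F4 (m6)
bar 4: v0=F3 v1=F4 (P8)
bar 5: v0=G3 v1=B3 (M3)
bar 6: v0=A3 v1=F4 (m6)
bar 7: v0=G3 v1=G4 (P8)
  R2 @ bar1.0: G3/B3 M3 -> A3/A4 P8 similar
  R7 @ bar1.0: B3->A4 leap 10st

No (2 violations)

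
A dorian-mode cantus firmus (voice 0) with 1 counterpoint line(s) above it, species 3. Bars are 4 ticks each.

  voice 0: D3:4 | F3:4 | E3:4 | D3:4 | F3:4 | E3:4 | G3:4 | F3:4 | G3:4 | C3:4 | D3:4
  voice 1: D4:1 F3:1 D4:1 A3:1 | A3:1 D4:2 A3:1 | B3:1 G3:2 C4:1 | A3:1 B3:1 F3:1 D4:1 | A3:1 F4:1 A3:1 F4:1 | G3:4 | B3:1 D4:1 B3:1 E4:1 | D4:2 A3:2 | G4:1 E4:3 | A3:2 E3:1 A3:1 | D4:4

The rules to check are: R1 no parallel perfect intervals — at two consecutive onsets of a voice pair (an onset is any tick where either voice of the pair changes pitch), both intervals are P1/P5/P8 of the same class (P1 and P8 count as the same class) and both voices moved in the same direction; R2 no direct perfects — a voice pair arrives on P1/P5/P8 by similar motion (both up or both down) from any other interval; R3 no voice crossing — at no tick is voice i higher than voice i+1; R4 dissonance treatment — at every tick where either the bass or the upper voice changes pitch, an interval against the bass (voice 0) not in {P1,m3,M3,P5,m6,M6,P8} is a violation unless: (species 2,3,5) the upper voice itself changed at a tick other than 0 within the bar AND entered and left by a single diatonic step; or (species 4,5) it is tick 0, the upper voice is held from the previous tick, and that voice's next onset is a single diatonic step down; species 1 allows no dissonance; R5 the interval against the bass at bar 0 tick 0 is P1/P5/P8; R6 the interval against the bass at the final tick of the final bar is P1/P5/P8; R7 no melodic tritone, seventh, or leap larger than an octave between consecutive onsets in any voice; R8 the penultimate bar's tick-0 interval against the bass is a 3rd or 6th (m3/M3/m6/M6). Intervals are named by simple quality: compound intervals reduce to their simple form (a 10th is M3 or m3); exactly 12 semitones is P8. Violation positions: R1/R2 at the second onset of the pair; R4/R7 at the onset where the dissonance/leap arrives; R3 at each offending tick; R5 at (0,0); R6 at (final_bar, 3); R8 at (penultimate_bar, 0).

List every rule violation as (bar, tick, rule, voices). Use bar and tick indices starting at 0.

(3, 0, R2, (0, 1))
(3, 2, R7, (1,))
(5, 0, R7, (1,))
(8, 0, R2, (0, 1))
(8, 0, R7, (1,))
(10, 0, R2, (0, 1))

bar 0: v0=D3 v1=D4 downbeat P8
bar 1: v0=F3 v1=A3 downbeat M3
bar 2: v0=E3 v1=B3 downbeat P5
bar 3: v0=D3 v1=A3 downbeat P5
bar 4: v0=F3 v1=A3 downbeat M3
bar 5: v0=E3 v1=G3 downbeat m3
bar 6: v0=G3 v1=B3 downbeat M3
bar 7: v0=F3 v1=D4 downbeat M6
bar 8: v0=G3 v1=G4 downbeat P8
bar 9: v0=C3 v1=A3 downbeat M6
bar 10: v0=D3 v1=D4 downbeat P8
  -> R2 @ bar 3 tick 0 v(0, 1): E3/C4 m6 -> D3/A3 P5 similar
  -> R7 @ bar 3 tick 2 v(1,): B3->F3 leap 6st
  -> R7 @ bar 5 tick 0 v(1,): F4->G3 leap 10st
  -> R2 @ bar 8 tick 0 v(0, 1): F3/A3 M3 -> G3/G4 P8 similar
  -> R7 @ bar 8 tick 0 v(1,): A3->G4 leap 10st
  -> R2 @ bar 10 tick 0 v(0, 1): C3/A3 M6 -> D3/D4 P8 similar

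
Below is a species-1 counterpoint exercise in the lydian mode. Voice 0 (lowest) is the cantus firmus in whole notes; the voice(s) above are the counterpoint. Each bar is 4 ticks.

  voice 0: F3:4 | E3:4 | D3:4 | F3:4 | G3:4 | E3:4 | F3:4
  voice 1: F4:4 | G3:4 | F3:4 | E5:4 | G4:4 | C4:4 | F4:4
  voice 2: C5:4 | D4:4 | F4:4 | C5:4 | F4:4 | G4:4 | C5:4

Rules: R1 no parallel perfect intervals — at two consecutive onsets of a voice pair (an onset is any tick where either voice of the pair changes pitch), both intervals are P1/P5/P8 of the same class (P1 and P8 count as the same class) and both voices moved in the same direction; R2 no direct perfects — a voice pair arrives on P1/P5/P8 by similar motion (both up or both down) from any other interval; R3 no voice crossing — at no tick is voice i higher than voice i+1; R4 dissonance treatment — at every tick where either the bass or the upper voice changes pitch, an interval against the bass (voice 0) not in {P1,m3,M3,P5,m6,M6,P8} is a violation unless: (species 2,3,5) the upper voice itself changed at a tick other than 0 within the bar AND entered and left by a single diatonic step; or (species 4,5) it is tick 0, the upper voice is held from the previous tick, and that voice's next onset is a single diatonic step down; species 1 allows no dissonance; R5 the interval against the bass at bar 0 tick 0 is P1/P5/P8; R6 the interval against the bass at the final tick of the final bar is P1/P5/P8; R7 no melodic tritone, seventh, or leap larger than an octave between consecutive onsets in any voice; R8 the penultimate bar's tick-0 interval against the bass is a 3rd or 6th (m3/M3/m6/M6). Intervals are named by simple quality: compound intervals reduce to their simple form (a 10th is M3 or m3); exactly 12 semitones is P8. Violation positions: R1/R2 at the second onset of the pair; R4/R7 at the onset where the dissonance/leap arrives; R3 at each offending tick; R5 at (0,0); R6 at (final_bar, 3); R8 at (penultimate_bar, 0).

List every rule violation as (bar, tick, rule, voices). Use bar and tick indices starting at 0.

bar 0: v0=F3 v1=F4 v2=C5 downbeat P5
bar 1: v0=E3 v1=G3 v2=D4 downbeat m7
bar 2: v0=D3 v1=F3 v2=F4 downbeat m3
bar 3: v0=F3 v1=E5 v2=C5 downbeat P5
bar 4: v0=G3 v1=G4 v2=F4 downbeat m7
bar 5: v0=E3 v1=C4 v2=G4 downbeat m3
bar 6: v0=F3 v1=F4 v2=C5 downbeat P5
  -> R1 @ bar 1 tick 0 v(1, 2): F4/C5 P5 -> G3/D4 P5 similar
  -> R4 @ bar 1 tick 0 v(0, 2): E3/D4 m7 untreated
  -> R7 @ bar 1 tick 0 v(1,): F4->G3 leap 10st
  -> R7 @ bar 1 tick 0 v(2,): C5->D4 leap 10st
  -> R2 @ bar 3 tick 0 v(0, 2): D3/F4 m3 -> F3/C5 P5 similar
  -> R3 @ bar 3 tick 0 v(1, 2): E5 above C5
  -> R4 @ bar 3 tick 0 v(0, 1): F3/E5 M7 untreated
  -> R7 @ bar 3 tick 0 v(1,): F3->E5 leap 23st
  -> R3 @ bar 3 tick 1 v(1, 2): E5 above C5
  -> R3 @ bar 3 tick 2 v(1, 2): E5 above C5
  -> R3 @ bar 3 tick 3 v(1, 2): E5 above C5
  -> R3 @ bar 4 tick 0 v(1, 2): G4 above F4
  -> R4 @ bar 4 tick 0 v(0, 2): G3/F4 m7 untreated
  -> R3 @ bar 4 tick 1 v(1, 2): G4 above F4
  -> R3 @ bar 4 tick 2 v(1, 2): G4 above F4
  -> R3 @ bar 4 tick 3 v(1, 2): G4 above F4
  -> R1 @ bar 6 tick 0 v(1, 2): C4/G4 P5 -> F4/C5 P5 similar
  -> R2 @ bar 6 tick 0 v(0, 1): E3/C4 m6 -> F3/F4 P8 similar
  -> R2 @ bar 6 tick 0 v(0, 2): E3/G4 m3 -> F3/C5 P5 similar

(1, 0, R1, (1, 2))
(1, 0, R4, (0, 2))
(1, 0, R7, (1,))
(1, 0, R7, (2,))
(3, 0, R2, (0, 2))
(3, 0, R3, (1, 2))
(3, 0, R4, (0, 1))
(3, 0, R7, (1,))
(3, 1, R3, (1, 2))
(3, 2, R3, (1, 2))
(3, 3, R3, (1, 2))
(4, 0, R3, (1, 2))
(4, 0, R4, (0, 2))
(4, 1, R3, (1, 2))
(4, 2, R3, (1, 2))
(4, 3, R3, (1, 2))
(6, 0, R1, (1, 2))
(6, 0, R2, (0, 1))
(6, 0, R2, (0, 2))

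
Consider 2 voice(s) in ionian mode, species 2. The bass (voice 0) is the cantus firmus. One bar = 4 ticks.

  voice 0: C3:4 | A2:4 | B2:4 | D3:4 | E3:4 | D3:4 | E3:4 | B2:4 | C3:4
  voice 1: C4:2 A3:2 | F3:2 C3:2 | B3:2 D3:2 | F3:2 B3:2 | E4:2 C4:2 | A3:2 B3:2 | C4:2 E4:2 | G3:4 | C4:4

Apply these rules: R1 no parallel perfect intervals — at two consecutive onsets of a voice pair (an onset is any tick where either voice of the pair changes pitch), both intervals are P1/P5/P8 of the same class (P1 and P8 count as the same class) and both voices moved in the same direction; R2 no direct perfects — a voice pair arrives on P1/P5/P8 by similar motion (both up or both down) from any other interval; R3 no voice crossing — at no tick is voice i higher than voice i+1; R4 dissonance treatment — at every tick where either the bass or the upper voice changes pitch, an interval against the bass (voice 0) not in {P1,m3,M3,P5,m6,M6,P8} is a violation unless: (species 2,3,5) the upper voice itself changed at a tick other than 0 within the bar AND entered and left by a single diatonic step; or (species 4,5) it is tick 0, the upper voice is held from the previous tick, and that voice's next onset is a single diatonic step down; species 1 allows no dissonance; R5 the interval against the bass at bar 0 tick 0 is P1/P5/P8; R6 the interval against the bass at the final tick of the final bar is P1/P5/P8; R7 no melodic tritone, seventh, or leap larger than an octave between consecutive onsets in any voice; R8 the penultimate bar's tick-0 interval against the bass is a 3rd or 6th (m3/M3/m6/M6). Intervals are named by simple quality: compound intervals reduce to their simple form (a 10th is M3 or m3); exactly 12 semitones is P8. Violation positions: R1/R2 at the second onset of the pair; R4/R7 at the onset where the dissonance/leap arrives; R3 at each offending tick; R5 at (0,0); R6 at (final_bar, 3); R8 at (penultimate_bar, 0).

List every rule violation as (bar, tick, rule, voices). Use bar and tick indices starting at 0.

(2, 0, R2, (0, 1))
(2, 0, R7, (1,))
(3, 2, R7, (1,))
(4, 0, R2, (0, 1))
(5, 0, R2, (0, 1))
(8, 0, R2, (0, 1))

bar 0: v0=C3 v1=C4 downbeat P8
bar 1: v0=A2 v1=F3 downbeat m6
bar 2: v0=B2 v1=B3 downbeat P8
bar 3: v0=D3 v1=F3 downbeat m3
bar 4: v0=E3 v1=E4 downbeat P8
bar 5: v0=D3 v1=A3 downbeat P5
bar 6: v0=E3 v1=C4 downbeat m6
bar 7: v0=B2 v1=G3 downbeat m6
bar 8: v0=C3 v1=C4 downbeat P8
  -> R2 @ bar 2 tick 0 v(0, 1): A2/C3 m3 -> B2/B3 P8 similar
  -> R7 @ bar 2 tick 0 v(1,): C3->B3 leap 11st
  -> R7 @ bar 3 tick 2 v(1,): F3->B3 leap 6st
  -> R2 @ bar 4 tick 0 v(0, 1): D3/B3 M6 -> E3/E4 P8 similar
  -> R2 @ bar 5 tick 0 v(0, 1): E3/C4 m6 -> D3/A3 P5 similar
  -> R2 @ bar 8 tick 0 v(0, 1): B2/G3 m6 -> C3/C4 P8 similar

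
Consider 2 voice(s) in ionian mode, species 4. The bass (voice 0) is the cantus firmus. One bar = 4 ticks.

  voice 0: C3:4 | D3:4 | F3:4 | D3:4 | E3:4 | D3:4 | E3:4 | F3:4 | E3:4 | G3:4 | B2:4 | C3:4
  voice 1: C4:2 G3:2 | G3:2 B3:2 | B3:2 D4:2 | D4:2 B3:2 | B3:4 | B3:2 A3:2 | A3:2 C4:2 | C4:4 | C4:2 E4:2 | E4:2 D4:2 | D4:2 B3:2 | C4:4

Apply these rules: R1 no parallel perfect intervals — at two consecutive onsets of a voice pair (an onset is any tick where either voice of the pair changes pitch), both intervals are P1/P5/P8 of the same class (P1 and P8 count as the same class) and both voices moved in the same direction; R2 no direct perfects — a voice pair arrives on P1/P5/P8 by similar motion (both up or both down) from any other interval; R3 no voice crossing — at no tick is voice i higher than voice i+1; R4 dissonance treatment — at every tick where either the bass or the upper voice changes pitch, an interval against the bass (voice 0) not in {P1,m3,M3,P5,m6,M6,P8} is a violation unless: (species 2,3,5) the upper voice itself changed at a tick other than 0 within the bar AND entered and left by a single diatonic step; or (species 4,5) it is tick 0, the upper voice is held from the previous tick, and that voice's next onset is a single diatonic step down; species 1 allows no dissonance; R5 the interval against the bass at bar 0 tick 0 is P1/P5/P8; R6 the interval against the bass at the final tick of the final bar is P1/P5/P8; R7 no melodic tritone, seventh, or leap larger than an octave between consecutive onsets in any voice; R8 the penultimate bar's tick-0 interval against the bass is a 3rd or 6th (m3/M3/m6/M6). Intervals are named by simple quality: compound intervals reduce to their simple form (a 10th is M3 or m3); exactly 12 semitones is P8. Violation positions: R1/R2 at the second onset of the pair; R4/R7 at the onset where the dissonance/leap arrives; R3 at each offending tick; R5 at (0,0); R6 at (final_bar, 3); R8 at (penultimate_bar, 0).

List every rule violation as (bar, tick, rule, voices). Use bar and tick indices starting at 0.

bar 0: v0=C3 v1=C4 downbeat P8
bar 1: v0=D3 v1=G3 downbeat P4
bar 2: v0=F3 v1=B3 downbeat TT
bar 3: v0=D3 v1=D4 downbeat P8
bar 4: v0=E3 v1=B3 downbeat P5
bar 5: v0=D3 v1=B3 downbeat M6
bar 6: v0=E3 v1=A3 downbeat P4
bar 7: v0=F3 v1=C4 downbeat P5
bar 8: v0=E3 v1=C4 downbeat m6
bar 9: v0=G3 v1=E4 downbeat M6
bar 10: v0=B2 v1=D4 downbeat m3
bar 11: v0=C3 v1=C4 downbeat P8
  -> R4 @ bar 1 tick 0 v(0, 1): D3/G3 P4 untreated
  -> R4 @ bar 2 tick 0 v(0, 1): F3/B3 TT untreated
  -> R4 @ bar 6 tick 0 v(0, 1): E3/A3 P4 untreated
  -> R1 @ bar 11 tick 0 v(0, 1): B2/B3 P8 -> C3/C4 P8 similar

(1, 0, R4, (0, 1))
(2, 0, R4, (0, 1))
(6, 0, R4, (0, 1))
(11, 0, R1, (0, 1))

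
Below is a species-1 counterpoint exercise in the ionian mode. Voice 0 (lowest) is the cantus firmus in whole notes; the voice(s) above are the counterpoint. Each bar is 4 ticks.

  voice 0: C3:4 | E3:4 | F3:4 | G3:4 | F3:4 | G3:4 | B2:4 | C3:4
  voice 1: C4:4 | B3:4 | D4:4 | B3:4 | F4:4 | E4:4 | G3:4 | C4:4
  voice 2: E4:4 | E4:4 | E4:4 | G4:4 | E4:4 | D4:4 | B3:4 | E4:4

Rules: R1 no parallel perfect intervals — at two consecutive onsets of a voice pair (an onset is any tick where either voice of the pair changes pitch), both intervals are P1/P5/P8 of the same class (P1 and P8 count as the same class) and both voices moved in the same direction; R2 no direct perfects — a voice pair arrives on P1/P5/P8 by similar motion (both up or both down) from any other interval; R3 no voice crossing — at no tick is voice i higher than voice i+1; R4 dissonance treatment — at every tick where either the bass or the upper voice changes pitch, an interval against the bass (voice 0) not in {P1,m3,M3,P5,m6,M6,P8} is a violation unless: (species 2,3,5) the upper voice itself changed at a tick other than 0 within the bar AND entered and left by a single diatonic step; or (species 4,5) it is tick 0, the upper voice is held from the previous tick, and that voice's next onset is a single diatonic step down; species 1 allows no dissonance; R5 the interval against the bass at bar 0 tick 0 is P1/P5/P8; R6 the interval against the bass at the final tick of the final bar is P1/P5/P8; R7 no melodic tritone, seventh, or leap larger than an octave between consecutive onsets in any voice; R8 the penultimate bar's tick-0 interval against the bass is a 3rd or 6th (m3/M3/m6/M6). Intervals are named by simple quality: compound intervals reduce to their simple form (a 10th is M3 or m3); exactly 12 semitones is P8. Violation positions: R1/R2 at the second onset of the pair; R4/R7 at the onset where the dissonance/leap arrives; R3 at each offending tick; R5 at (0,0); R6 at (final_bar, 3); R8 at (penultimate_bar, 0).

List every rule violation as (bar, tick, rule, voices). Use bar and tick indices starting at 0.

bar 0: v0=C3 v1=C4 v2=E4 downbeat M3
bar 1: v0=E3 v1=B3 v2=E4 downbeat P8
bar 2: v0=F3 v1=D4 v2=E4 downbeat M7
bar 3: v0=G3 v1=B3 v2=G4 downbeat P8
bar 4: v0=F3 v1=F4 v2=E4 downbeat M7
bar 5: v0=G3 v1=E4 v2=D4 downbeat P5
bar 6: v0=B2 v1=G3 v2=B3 downbeat P8
bar 7: v0=C3 v1=C4 v2=E4 downbeat M3
  -> R5 @ bar 0 tick 0 v(0, 2): opens on M3
  -> R4 @ bar 2 tick 0 v(0, 2): F3/E4 M7 untreated
  -> R2 @ bar 3 tick 0 v(0, 2): F3/E4 M7 -> G3/G4 P8 similar
  -> R3 @ bar 4 tick 0 v(1, 2): F4 above E4
  -> R4 @ bar 4 tick 0 v(0, 2): F3/E4 M7 untreated
  -> R7 @ bar 4 tick 0 v(1,): B3->F4 leap 6st
  -> R3 @ bar 4 tick 1 v(1, 2): F4 above E4
  -> R3 @ bar 4 tick 2 v(1, 2): F4 above E4
  -> R3 @ bar 4 tick 3 v(1, 2): F4 above E4
  -> R3 @ bar 5 tick 0 v(1, 2): E4 above D4
  -> R3 @ bar 5 tick 1 v(1, 2): E4 above D4
  -> R3 @ bar 5 tick 2 v(1, 2): E4 above D4
  -> R3 @ bar 5 tick 3 v(1, 2): E4 above D4
  -> R2 @ bar 6 tick 0 v(0, 2): G3/D4 P5 -> B2/B3 P8 similar
  -> R8 @ bar 6 tick 0 v(0, 2): penult P8 not 3rd/6th
  -> R2 @ bar 7 tick 0 v(0, 1): B2/G3 m6 -> C3/C4 P8 similar
  -> R6 @ bar 7 tick 3 v(0, 2): closes on M3

(0, 0, R5, (0, 2))
(2, 0, R4, (0, 2))
(3, 0, R2, (0, 2))
(4, 0, R3, (1, 2))
(4, 0, R4, (0, 2))
(4, 0, R7, (1,))
(4, 1, R3, (1, 2))
(4, 2, R3, (1, 2))
(4, 3, R3, (1, 2))
(5, 0, R3, (1, 2))
(5, 1, R3, (1, 2))
(5, 2, R3, (1, 2))
(5, 3, R3, (1, 2))
(6, 0, R2, (0, 2))
(6, 0, R8, (0, 2))
(7, 0, R2, (0, 1))
(7, 3, R6, (0, 2))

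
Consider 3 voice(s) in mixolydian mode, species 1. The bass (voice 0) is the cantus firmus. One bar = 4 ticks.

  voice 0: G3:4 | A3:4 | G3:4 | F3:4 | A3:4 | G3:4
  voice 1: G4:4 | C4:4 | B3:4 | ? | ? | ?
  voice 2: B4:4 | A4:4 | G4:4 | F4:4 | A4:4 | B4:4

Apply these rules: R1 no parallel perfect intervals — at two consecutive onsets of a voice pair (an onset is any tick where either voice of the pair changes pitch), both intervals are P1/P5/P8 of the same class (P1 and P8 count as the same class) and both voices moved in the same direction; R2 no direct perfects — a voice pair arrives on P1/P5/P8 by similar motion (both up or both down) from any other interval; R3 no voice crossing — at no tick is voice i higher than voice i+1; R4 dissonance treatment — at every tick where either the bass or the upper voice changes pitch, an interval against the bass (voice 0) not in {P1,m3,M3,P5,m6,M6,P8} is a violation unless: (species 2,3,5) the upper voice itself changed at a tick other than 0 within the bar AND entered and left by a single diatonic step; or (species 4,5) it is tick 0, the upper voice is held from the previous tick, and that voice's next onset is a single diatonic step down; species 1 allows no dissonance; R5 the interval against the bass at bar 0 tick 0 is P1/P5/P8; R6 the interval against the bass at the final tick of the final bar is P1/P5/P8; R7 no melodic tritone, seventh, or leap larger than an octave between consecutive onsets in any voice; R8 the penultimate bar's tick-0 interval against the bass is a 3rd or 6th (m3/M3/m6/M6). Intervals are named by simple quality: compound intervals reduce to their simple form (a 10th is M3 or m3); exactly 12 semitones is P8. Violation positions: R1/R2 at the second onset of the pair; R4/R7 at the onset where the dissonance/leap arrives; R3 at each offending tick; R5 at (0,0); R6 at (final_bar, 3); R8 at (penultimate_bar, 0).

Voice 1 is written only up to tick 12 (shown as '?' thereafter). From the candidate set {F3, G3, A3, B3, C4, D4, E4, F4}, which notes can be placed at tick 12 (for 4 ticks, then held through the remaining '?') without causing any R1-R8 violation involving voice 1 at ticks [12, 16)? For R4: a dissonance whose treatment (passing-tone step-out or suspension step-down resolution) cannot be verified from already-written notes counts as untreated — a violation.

F3: violates R2,R7
G3: violates R4
A3: legal
B3: violates R4
C4: legal
D4: legal
E4: violates R4
F4: violates R7

{A3, C4, D4}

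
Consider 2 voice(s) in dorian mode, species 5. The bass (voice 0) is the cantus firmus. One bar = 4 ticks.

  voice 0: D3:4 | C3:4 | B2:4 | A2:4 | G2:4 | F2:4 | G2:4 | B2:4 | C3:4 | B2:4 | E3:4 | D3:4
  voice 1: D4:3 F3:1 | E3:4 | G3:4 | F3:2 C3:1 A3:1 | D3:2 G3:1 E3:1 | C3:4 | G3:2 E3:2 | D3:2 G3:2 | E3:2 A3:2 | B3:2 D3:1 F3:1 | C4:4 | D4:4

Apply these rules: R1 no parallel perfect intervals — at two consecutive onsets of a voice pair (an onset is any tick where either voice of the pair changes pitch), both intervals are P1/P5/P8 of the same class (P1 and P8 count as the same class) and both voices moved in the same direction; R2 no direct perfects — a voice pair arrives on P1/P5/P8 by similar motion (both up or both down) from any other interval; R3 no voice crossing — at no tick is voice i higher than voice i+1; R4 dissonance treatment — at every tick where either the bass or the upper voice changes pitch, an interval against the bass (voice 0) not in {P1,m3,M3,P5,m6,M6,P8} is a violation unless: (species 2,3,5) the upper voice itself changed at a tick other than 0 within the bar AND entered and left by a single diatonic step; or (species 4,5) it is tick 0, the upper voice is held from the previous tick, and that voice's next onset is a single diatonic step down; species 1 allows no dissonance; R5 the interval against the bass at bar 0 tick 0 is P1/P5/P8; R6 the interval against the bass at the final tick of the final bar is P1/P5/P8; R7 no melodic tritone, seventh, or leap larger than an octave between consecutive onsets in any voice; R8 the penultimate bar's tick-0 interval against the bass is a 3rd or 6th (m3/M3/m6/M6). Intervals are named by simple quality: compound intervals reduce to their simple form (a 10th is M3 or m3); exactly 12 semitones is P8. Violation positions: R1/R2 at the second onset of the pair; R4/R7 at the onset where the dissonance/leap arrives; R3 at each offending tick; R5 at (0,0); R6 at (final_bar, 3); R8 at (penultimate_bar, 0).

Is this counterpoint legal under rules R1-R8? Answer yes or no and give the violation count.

No (4 violations)

bar 0: v0=D3 v1=D4 (P8)
bar 1: v0=C3 v1=E3 (M3)
bar 2: v0=B2 v1=G3 (m6)
bar 3: v0=A2 v1=F3 (m6)
bar 4: v0=G2 v1=D3 (P5)
bar 5: v0=F2 v1=C3 (P5)
bar 6: v0=G2 v1=G3 (P8)
bar 7: v0=B2 v1=D3 (m3)
bar 8: v0=C3 v1=E3 (M3)
bar 9: v0=B2 v1=B3 (P8)
bar 10: v0=E3 v1=C4 (m6)
bar 11: v0=D3 v1=D4 (P8)
  R2 @ bar4.0: A2/A3 P8 -> G2/D3 P5 similar
  R2 @ bar5.0: G2/E3 M6 -> F2/C3 P5 similar
  R2 @ bar6.0: F2/C3 P5 -> G2/G3 P8 similar
  R4 @ bar9.3: B2/F3 TT untreated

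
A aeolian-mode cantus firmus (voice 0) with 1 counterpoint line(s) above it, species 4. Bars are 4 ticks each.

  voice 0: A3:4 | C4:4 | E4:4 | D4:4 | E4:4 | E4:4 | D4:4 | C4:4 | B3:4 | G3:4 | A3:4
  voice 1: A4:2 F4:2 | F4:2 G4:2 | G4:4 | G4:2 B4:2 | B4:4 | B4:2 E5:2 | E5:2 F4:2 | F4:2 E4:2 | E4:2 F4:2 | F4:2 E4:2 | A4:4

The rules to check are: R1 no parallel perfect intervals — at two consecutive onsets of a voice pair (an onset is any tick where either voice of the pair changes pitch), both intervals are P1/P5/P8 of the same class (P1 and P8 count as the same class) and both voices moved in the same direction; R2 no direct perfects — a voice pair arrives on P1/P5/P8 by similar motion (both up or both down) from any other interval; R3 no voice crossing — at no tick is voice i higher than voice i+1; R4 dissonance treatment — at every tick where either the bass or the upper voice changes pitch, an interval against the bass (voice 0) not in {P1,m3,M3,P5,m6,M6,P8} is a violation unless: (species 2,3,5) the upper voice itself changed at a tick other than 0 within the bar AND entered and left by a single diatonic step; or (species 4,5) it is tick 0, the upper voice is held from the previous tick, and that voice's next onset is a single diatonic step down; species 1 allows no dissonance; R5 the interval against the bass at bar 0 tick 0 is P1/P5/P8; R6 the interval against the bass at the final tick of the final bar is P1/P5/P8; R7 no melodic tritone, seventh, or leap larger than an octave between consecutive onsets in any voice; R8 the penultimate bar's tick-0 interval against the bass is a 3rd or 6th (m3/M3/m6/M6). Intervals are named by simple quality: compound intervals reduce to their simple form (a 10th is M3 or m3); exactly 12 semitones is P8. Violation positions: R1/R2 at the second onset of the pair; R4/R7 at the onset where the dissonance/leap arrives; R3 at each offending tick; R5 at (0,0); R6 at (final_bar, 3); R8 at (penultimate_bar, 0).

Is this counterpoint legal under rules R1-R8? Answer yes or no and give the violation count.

No (8 violations)

bar 0: v0=A3 v1=A4 (P8)
bar 1: v0=C4 v1=F4 (P4)
bar 2: v0=E4 v1=G4 (m3)
bar 3: v0=D4 v1=G4 (P4)
bar 4: v0=E4 v1=B4 (P5)
bar 5: v0=E4 v1=B4 (P5)
bar 6: v0=D4 v1=E5 (M2)
bar 7: v0=C4 v1=F4 (P4)
bar 8: v0=B3 v1=E4 (P4)
bar 9: v0=G3 v1=F4 (m7)
bar 10: v0=A3 v1=A4 (P8)
  R4 @ bar1.0: C4/F4 P4 untreated
  R4 @ bar3.0: D4/G4 P4 untreated
  R4 @ bar6.0: D4/E5 M2 untreated
  R7 @ bar6.2: E5->F4 leap 11st
  R4 @ bar8.0: B3/E4 P4 untreated
  R4 @ bar8.2: B3/F4 TT untreated
  R8 @ bar9.0: penult m7 not 3rd/6th
  R2 @ bar10.0: G3/E4 M6 -> A3/A4 P8 similar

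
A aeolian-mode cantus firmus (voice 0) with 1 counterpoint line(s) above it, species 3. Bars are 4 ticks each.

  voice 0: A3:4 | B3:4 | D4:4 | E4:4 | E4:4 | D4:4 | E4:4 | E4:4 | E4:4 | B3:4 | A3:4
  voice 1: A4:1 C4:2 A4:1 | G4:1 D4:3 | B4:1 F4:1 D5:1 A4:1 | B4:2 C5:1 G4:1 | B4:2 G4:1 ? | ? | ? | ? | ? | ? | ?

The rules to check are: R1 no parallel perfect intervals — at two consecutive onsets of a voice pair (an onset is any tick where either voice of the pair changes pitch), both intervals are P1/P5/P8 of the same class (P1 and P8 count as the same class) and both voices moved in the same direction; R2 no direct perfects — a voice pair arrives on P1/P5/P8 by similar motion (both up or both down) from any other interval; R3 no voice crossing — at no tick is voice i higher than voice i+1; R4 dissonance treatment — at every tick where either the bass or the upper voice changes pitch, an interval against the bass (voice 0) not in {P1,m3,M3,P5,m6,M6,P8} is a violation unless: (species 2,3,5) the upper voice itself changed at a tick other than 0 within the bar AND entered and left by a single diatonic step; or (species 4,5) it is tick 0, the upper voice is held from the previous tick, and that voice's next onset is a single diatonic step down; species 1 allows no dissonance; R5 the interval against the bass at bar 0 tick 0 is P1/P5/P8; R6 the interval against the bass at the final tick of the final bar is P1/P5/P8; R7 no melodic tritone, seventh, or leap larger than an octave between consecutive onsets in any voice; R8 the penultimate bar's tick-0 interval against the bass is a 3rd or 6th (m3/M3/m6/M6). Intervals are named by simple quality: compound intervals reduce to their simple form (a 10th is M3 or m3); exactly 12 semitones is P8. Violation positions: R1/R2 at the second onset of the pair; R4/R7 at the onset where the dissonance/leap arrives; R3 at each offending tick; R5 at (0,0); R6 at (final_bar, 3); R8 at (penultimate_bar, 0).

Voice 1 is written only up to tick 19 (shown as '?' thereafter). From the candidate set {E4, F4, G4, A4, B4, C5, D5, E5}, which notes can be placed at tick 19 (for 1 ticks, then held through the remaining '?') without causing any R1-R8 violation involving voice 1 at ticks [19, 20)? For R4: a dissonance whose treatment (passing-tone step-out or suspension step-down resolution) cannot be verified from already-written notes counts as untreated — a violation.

E4: legal
F4: violates R4
G4: legal
A4: violates R4
B4: legal
C5: legal
D5: violates R4
E5: legal

{B4, C5, E4, E5, G4}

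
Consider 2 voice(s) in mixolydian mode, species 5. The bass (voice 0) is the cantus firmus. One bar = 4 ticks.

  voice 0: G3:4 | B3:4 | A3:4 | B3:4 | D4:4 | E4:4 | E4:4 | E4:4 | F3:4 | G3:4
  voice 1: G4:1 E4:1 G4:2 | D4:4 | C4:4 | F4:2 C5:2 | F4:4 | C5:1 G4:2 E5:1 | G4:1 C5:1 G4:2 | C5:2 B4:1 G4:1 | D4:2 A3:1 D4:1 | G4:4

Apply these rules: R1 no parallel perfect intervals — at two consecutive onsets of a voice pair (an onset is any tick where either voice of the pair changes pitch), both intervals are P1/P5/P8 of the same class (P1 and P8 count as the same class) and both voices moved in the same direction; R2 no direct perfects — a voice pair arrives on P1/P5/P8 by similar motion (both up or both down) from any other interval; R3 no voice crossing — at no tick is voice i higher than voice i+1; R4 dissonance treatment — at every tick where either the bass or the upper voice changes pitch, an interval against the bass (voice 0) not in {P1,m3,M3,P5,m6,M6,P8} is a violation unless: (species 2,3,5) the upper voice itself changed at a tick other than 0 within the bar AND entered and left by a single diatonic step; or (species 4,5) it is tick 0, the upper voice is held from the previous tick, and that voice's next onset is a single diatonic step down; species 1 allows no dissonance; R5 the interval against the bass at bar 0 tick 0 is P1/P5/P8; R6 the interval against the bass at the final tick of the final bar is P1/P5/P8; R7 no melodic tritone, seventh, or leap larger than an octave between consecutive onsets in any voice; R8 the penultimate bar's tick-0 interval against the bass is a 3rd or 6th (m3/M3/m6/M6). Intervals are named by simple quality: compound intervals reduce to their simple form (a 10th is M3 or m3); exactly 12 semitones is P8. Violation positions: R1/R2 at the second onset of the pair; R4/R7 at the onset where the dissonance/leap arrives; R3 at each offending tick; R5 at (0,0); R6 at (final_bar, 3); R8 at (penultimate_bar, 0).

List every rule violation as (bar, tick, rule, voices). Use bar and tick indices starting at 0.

(3, 0, R4, (0, 1))
(3, 2, R4, (0, 1))
(8, 0, R7, (0,))
(9, 0, R2, (0, 1))

bar 0: v0=G3 v1=G4 downbeat P8
bar 1: v0=B3 v1=D4 downbeat m3
bar 2: v0=A3 v1=C4 downbeat m3
bar 3: v0=B3 v1=F4 downbeat TT
bar 4: v0=D4 v1=F4 downbeat m3
bar 5: v0=E4 v1=C5 downbeat m6
bar 6: v0=E4 v1=G4 downbeat m3
bar 7: v0=E4 v1=C5 downbeat m6
bar 8: v0=F3 v1=D4 downbeat M6
bar 9: v0=G3 v1=G4 downbeat P8
  -> R4 @ bar 3 tick 0 v(0, 1): B3/F4 TT untreated
  -> R4 @ bar 3 tick 2 v(0, 1): B3/C5 m2 untreated
  -> R7 @ bar 8 tick 0 v(0,): E4->F3 leap 11st
  -> R2 @ bar 9 tick 0 v(0, 1): F3/D4 M6 -> G3/G4 P8 similar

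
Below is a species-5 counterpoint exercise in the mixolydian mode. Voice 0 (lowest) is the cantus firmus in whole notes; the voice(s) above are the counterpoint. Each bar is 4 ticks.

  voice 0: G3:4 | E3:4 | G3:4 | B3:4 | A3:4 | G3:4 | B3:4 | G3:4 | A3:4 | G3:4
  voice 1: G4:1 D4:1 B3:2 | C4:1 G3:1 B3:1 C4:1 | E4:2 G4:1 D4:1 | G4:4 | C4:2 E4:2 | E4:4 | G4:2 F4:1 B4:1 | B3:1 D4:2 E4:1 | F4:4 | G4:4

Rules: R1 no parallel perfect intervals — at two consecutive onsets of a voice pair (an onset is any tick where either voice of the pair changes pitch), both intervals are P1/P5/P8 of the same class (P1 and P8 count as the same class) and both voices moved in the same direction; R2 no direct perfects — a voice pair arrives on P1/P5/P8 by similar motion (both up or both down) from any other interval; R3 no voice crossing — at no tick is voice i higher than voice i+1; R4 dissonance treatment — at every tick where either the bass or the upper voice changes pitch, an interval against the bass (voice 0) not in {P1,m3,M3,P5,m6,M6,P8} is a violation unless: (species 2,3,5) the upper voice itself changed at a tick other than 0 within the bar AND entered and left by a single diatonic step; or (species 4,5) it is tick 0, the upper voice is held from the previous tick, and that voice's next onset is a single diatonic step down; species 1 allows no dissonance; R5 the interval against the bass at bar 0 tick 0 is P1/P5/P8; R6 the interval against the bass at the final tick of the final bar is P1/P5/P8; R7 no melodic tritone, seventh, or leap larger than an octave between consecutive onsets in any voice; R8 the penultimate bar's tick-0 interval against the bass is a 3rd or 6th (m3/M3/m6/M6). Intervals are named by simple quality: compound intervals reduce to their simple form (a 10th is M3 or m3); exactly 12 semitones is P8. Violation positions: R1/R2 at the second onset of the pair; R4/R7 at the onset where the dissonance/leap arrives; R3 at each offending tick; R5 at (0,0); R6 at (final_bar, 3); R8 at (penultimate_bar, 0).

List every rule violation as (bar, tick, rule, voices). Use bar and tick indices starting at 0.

bar 0: v0=G3 v1=G4 downbeat P8
bar 1: v0=E3 v1=C4 downbeat m6
bar 2: v0=G3 v1=E4 downbeat M6
bar 3: v0=B3 v1=G4 downbeat m6
bar 4: v0=A3 v1=C4 downbeat m3
bar 5: v0=G3 v1=E4 downbeat M6
bar 6: v0=B3 v1=G4 downbeat m6
bar 7: v0=G3 v1=B3 downbeat M3
bar 8: v0=A3 v1=F4 downbeat m6
bar 9: v0=G3 v1=G4 downbeat P8
  -> R4 @ bar 6 tick 2 v(0, 1): B3/F4 TT untreated
  -> R7 @ bar 6 tick 3 v(1,): F4->B4 leap 6st

(6, 2, R4, (0, 1))
(6, 3, R7, (1,))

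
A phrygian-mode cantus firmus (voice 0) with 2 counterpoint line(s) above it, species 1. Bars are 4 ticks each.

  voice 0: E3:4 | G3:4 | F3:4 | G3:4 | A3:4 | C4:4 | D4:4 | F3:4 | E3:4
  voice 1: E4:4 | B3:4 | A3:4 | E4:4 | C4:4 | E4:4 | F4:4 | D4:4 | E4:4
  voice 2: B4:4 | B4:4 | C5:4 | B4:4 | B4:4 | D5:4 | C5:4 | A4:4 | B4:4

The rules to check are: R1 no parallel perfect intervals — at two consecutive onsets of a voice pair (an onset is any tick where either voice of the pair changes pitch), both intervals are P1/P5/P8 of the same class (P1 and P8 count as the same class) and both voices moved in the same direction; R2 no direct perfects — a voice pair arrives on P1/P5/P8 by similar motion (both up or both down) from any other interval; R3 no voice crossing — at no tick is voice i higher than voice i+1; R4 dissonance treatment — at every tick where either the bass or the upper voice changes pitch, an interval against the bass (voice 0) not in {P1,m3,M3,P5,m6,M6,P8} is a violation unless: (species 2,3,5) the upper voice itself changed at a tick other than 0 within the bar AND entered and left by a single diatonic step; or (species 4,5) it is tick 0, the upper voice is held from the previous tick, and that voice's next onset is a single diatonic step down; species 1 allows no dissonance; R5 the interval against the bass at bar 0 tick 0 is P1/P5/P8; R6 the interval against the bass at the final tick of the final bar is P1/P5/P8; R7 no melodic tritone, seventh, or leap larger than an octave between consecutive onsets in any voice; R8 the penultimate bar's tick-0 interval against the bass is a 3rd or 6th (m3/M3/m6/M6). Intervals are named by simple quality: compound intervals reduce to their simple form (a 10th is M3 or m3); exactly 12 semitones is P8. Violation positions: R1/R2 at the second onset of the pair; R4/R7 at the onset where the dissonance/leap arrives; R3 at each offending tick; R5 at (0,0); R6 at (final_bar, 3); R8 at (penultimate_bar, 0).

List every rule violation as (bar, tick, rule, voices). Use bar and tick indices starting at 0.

(4, 0, R4, (0, 2))
(5, 0, R4, (0, 2))
(6, 0, R4, (0, 2))
(7, 0, R1, (1, 2))
(8, 0, R1, (1, 2))

bar 0: v0=E3 v1=E4 v2=B4 downbeat P5
bar 1: v0=G3 v1=B3 v2=B4 downbeat M3
bar 2: v0=F3 v1=A3 v2=C5 downbeat P5
bar 3: v0=G3 v1=E4 v2=B4 downbeat M3
bar 4: v0=A3 v1=C4 v2=B4 downbeat M2
bar 5: v0=C4 v1=E4 v2=D5 downbeat M2
bar 6: v0=D4 v1=F4 v2=C5 downbeat m7
bar 7: v0=F3 v1=D4 v2=A4 downbeat M3
bar 8: v0=E3 v1=E4 v2=B4 downbeat P5
  -> R4 @ bar 4 tick 0 v(0, 2): A3/B4 M2 untreated
  -> R4 @ bar 5 tick 0 v(0, 2): C4/D5 M2 untreated
  -> R4 @ bar 6 tick 0 v(0, 2): D4/C5 m7 untreated
  -> R1 @ bar 7 tick 0 v(1, 2): F4/C5 P5 -> D4/A4 P5 similar
  -> R1 @ bar 8 tick 0 v(1, 2): D4/A4 P5 -> E4/B4 P5 similar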